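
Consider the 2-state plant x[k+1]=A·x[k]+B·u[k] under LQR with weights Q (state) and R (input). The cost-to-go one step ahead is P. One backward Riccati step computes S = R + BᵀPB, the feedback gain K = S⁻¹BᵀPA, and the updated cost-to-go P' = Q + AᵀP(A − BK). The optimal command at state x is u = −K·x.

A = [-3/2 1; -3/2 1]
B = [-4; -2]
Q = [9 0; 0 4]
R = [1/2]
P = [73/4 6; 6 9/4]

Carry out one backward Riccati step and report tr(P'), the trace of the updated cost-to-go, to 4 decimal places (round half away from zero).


BᵀP = [-85.0000 -28.5000]
S = R + BᵀPB = [1/2] + [397.0000] = [397.5000]
BᵀPA = [170.2500 -113.5000]
K = S⁻¹·BᵀPA = [0.4283 -0.2855]
A−BK = [0.2132 -0.1421; -0.6434 0.4289]
AᵀP(A−BK) = [0.2066 -0.1377; -0.1377 0.0918]
P' = Q + AᵀP(A−BK) = [9.2066 -0.1377; -0.1377 4.0918]
tr(P') = 13.2984

13.2984


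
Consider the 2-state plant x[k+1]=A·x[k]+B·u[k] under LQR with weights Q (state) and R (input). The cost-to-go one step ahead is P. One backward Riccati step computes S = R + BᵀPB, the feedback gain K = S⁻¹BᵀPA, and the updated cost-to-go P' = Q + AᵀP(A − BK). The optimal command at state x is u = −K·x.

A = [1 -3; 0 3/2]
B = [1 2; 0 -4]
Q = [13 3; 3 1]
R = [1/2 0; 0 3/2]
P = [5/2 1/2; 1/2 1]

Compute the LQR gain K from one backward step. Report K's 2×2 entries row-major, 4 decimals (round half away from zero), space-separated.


0.8030 -1.8409 0.0303 -0.4091

BᵀP = [2.5000 0.5000; 3.0000 -3.0000]
S = R + BᵀPB = [1/2 0; 0 3/2] + [2.5000 3.0000; 3.0000 18.0000] = [3.0000 3.0000; 3.0000 19.5000]
BᵀPA = [2.5000 -6.7500; 3.0000 -13.5000]
K = S⁻¹·BᵀPA = [0.8030 -1.8409; 0.0303 -0.4091]
A−BK = [0.1364 -0.3409; 0.1212 -0.1364]
AᵀP(A−BK) = [0.4015 -0.9205; -0.9205 2.3011]
P' = Q + AᵀP(A−BK) = [13.4015 2.0795; 2.0795 3.3011]
tr(P') = 16.7027


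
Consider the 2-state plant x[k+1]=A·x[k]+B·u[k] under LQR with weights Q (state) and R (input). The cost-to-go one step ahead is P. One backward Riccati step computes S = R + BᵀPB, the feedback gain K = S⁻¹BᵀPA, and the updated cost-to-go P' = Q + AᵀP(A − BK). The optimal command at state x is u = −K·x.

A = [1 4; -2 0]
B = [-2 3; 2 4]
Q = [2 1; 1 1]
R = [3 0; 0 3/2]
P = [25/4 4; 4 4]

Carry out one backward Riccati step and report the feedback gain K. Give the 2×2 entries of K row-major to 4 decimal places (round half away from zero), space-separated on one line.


BᵀP = [-4.5000 0.0000; 34.7500 28.0000]
S = R + BᵀPB = [3 0; 0 3/2] + [9.0000 -13.5000; -13.5000 216.2500] = [12.0000 -13.5000; -13.5000 217.7500]
BᵀPA = [-4.5000 -18.0000; -21.2500 139.0000]
K = S⁻¹·BᵀPA = [-0.5211 -0.8405; -0.1299 0.5862]
A−BK = [0.3474 0.5603; -0.4381 -0.6640]
AᵀP(A−BK) = [1.1446 1.6754; 1.6754 3.3841]
P' = Q + AᵀP(A−BK) = [3.1446 2.6754; 2.6754 4.3841]
tr(P') = 7.5287

-0.5211 -0.8405 -0.1299 0.5862


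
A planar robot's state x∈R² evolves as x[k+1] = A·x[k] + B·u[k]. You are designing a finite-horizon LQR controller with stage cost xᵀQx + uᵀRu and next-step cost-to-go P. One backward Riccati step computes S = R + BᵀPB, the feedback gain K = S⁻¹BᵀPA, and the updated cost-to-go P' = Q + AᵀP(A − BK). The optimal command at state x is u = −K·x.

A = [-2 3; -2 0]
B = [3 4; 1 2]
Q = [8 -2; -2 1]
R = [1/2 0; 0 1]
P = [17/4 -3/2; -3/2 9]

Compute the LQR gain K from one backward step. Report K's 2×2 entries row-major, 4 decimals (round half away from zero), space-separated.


1.1515 2.0909 -1.4097 -0.8754

BᵀP = [11.2500 4.5000; 14.0000 12.0000]
S = R + BᵀPB = [1/2 0; 0 1] + [38.2500 54.0000; 54.0000 80.0000] = [38.7500 54.0000; 54.0000 81.0000]
BᵀPA = [-31.5000 33.7500; -52.0000 42.0000]
K = S⁻¹·BᵀPA = [1.1515 2.0909; -1.4097 -0.8754]
A−BK = [0.1841 0.2290; -0.3322 -0.3401]
AᵀP(A−BK) = [3.9708 3.8418; 3.8418 4.4495]
P' = Q + AᵀP(A−BK) = [11.9708 1.8418; 1.8418 5.4495]
tr(P') = 17.4203


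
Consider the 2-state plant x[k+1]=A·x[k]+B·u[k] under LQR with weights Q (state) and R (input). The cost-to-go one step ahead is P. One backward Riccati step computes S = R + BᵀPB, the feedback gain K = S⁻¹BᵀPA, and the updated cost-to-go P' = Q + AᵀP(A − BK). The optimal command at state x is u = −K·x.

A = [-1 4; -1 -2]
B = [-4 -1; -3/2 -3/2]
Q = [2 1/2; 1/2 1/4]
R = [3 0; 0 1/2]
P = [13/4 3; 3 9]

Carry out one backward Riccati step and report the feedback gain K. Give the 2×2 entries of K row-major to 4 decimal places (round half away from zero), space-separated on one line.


BᵀP = [-17.5000 -25.5000; -7.7500 -16.5000]
S = R + BᵀPB = [3 0; 0 1/2] + [108.2500 55.7500; 55.7500 32.5000] = [111.2500 55.7500; 55.7500 33.0000]
BᵀPA = [43.0000 -19.0000; 24.2500 2.0000]
K = S⁻¹·BᵀPA = [0.1191 -1.3113; 0.5337 2.2759]
A−BK = [0.0100 1.0307; -0.0209 -0.5531]
AᵀP(A−BK) = [0.1879 0.1951; 0.1951 10.5338]
P' = Q + AᵀP(A−BK) = [2.1879 0.6951; 0.6951 10.7838]
tr(P') = 12.9717

0.1191 -1.3113 0.5337 2.2759


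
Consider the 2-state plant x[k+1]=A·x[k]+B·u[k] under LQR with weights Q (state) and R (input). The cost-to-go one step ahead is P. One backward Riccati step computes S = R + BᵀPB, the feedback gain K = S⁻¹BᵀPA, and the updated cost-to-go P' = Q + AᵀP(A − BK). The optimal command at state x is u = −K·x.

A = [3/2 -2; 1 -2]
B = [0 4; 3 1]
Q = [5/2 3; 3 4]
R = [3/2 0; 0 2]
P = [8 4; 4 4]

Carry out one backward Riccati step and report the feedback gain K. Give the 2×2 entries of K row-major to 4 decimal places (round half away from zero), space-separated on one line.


0.2057 -0.4754 0.3714 -0.5029

BᵀP = [12.0000 12.0000; 36.0000 20.0000]
S = R + BᵀPB = [3/2 0; 0 2] + [36.0000 60.0000; 60.0000 164.0000] = [37.5000 60.0000; 60.0000 166.0000]
BᵀPA = [30.0000 -48.0000; 74.0000 -112.0000]
K = S⁻¹·BᵀPA = [0.2057 -0.4754; 0.3714 -0.5029]
A−BK = [0.0143 0.0114; 0.0114 -0.0709]
AᵀP(A−BK) = [0.3429 -0.5257; -0.5257 0.8594]
P' = Q + AᵀP(A−BK) = [2.8429 2.4743; 2.4743 4.8594]
tr(P') = 7.7023


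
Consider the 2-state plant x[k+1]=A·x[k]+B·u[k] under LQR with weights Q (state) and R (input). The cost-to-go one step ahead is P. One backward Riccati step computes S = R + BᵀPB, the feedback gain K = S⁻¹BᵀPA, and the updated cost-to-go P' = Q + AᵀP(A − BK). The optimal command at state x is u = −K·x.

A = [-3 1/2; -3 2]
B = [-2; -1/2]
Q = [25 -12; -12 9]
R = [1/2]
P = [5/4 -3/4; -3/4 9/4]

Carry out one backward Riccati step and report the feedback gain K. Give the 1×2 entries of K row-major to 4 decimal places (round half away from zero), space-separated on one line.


1.1507 -0.0685

BᵀP = [-2.1250 0.3750]
S = R + BᵀPB = [1/2] + [4.0625] = [4.5625]
BᵀPA = [5.2500 -0.3125]
K = S⁻¹·BᵀPA = [1.1507 -0.0685]
A−BK = [-0.6986 0.3630; -2.4247 1.9658]
AᵀP(A−BK) = [11.9589 -9.3904; -9.3904 7.7911]
P' = Q + AᵀP(A−BK) = [36.9589 -21.3904; -21.3904 16.7911]
tr(P') = 53.7500


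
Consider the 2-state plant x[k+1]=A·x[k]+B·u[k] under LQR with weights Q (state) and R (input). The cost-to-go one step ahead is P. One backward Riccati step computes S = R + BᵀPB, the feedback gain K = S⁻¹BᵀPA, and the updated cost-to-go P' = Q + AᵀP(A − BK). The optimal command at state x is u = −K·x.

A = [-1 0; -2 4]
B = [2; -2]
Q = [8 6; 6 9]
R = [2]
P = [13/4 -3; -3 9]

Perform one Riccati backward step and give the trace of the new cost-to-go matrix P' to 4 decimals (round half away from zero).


BᵀP = [12.5000 -24.0000]
S = R + BᵀPB = [2] + [73.0000] = [75.0000]
BᵀPA = [35.5000 -96.0000]
K = S⁻¹·BᵀPA = [0.4733 -1.2800]
A−BK = [-1.9467 2.5600; -1.0533 1.4400]
AᵀP(A−BK) = [10.4467 -14.5600; -14.5600 21.1200]
P' = Q + AᵀP(A−BK) = [18.4467 -8.5600; -8.5600 30.1200]
tr(P') = 48.5667

48.5667


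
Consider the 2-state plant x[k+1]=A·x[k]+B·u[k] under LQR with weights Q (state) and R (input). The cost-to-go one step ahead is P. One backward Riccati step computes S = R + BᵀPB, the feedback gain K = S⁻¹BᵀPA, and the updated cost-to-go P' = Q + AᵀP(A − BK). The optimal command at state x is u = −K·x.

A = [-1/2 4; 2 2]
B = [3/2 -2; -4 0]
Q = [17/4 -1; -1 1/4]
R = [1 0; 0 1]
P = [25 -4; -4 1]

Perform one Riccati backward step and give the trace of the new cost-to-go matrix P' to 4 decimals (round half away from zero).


BᵀP = [53.5000 -10.0000; -50.0000 8.0000]
S = R + BᵀPB = [1 0; 0 1] + [120.2500 -107.0000; -107.0000 100.0000] = [121.2500 -107.0000; -107.0000 101.0000]
BᵀPA = [-46.7500 194.0000; 41.0000 -184.0000]
K = S⁻¹·BᵀPA = [-0.4199 -0.1179; -0.0389 -1.9467]
A−BK = [0.0521 0.2835; 0.3205 1.5284]
AᵀP(A−BK) = [0.2148 0.3023; 0.3023 4.6823]
P' = Q + AᵀP(A−BK) = [4.4648 -0.6977; -0.6977 4.9323]
tr(P') = 9.3971

9.3971


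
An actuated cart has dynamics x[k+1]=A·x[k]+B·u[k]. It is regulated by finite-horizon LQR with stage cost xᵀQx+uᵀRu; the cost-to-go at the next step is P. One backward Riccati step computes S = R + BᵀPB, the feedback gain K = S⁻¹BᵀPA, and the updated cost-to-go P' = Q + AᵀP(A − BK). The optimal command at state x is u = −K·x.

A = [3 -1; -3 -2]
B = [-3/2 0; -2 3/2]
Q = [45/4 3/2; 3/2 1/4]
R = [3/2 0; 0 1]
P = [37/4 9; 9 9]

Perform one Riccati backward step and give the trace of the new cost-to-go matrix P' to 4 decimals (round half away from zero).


14.4303

BᵀP = [-31.8750 -31.5000; 13.5000 13.5000]
S = R + BᵀPB = [3/2 0; 0 1] + [110.8125 -47.2500; -47.2500 20.2500] = [112.3125 -47.2500; -47.2500 21.2500]
BᵀPA = [-1.1250 94.8750; 0.0000 -40.5000]
K = S⁻¹·BᵀPA = [-0.1552 0.6650; -0.3450 -0.4271]
A−BK = [2.7673 -0.0024; -2.7928 -0.0292]
AᵀP(A−BK) = [2.0754 -0.0018; -0.0018 0.8549]
P' = Q + AᵀP(A−BK) = [13.3254 1.4982; 1.4982 1.1049]
tr(P') = 14.4303


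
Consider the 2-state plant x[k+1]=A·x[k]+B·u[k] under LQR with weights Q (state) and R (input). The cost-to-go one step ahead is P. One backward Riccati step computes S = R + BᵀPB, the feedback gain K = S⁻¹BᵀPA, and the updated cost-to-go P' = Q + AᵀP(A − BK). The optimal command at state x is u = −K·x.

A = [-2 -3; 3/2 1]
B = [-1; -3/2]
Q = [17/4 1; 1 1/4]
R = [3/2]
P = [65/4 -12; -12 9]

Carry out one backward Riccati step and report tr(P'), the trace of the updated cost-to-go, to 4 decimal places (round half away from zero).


349.6875

BᵀP = [1.7500 -1.5000]
S = R + BᵀPB = [3/2] + [0.5000] = [2.0000]
BᵀPA = [-5.7500 -6.7500]
K = S⁻¹·BᵀPA = [-2.8750 -3.3750]
A−BK = [-4.8750 -6.3750; -2.8125 -4.0625]
AᵀP(A−BK) = [140.7188 169.5938; 169.5938 204.4688]
P' = Q + AᵀP(A−BK) = [144.9688 170.5938; 170.5938 204.7188]
tr(P') = 349.6875


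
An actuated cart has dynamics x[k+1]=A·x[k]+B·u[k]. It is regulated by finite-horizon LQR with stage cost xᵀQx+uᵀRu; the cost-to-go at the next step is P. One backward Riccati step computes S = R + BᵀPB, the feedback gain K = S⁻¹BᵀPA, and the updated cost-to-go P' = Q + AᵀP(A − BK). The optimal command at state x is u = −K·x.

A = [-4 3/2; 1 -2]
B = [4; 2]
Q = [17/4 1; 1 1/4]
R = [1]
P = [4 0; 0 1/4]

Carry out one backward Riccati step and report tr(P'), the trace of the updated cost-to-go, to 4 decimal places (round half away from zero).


BᵀP = [16.0000 0.5000]
S = R + BᵀPB = [1] + [65.0000] = [66.0000]
BᵀPA = [-63.5000 23.0000]
K = S⁻¹·BᵀPA = [-0.9621 0.3485]
A−BK = [-0.1515 0.1061; 2.9242 -2.6970]
AᵀP(A−BK) = [3.1553 -2.3712; -2.3712 1.9848]
P' = Q + AᵀP(A−BK) = [7.4053 -1.3712; -1.3712 2.2348]
tr(P') = 9.6402

9.6402


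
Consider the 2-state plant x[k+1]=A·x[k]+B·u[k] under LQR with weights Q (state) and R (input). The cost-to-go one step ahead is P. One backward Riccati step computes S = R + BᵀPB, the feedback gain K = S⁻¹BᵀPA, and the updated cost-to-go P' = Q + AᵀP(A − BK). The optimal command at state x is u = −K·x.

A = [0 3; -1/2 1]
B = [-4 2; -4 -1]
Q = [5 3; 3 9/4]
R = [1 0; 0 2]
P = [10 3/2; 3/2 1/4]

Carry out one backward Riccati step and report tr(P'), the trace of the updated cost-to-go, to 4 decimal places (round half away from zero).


7.7319

BᵀP = [-46.0000 -7.0000; 18.5000 2.7500]
S = R + BᵀPB = [1 0; 0 2] + [212.0000 -85.0000; -85.0000 34.2500] = [213.0000 -85.0000; -85.0000 36.2500]
BᵀPA = [3.5000 -145.0000; -1.3750 58.2500]
K = S⁻¹·BᵀPA = [0.0202 -0.6146; 0.0093 0.1657]
A−BK = [0.0620 0.2101; -0.4101 -1.2927]
AᵀP(A−BK) = [0.0048 0.0040; 0.0040 0.4771]
P' = Q + AᵀP(A−BK) = [5.0048 3.0040; 3.0040 2.7271]
tr(P') = 7.7319


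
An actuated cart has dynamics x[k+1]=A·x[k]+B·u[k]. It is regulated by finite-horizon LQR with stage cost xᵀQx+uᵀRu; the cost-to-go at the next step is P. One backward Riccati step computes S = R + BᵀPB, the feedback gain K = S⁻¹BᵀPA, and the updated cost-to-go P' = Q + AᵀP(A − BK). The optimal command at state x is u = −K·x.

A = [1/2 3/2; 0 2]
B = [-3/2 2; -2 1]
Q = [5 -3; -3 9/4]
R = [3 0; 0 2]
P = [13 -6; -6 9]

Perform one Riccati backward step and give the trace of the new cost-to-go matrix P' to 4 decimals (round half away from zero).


10.0905

BᵀP = [-7.5000 -9.0000; 20.0000 -3.0000]
S = R + BᵀPB = [3 0; 0 2] + [29.2500 -24.0000; -24.0000 37.0000] = [32.2500 -24.0000; -24.0000 39.0000]
BᵀPA = [-3.7500 -29.2500; 10.0000 24.0000]
K = S⁻¹·BᵀPA = [0.1375 -0.8284; 0.3410 0.1056]
A−BK = [0.0242 0.0462; -0.0660 0.2376]
AᵀP(A−BK) = [0.3553 -0.4125; -0.4125 2.4851]
P' = Q + AᵀP(A−BK) = [5.3553 -3.4125; -3.4125 4.7351]
tr(P') = 10.0905


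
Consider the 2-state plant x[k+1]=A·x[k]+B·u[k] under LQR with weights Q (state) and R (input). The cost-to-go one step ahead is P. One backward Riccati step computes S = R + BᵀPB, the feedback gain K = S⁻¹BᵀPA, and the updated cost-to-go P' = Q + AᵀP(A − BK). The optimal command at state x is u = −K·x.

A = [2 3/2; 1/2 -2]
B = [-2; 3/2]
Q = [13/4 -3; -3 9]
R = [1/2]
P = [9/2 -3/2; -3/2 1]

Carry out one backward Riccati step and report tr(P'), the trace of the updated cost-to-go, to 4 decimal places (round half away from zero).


BᵀP = [-11.2500 4.5000]
S = R + BᵀPB = [1/2] + [29.2500] = [29.7500]
BᵀPA = [-20.2500 -25.8750]
K = S⁻¹·BᵀPA = [-0.6807 -0.8697]
A−BK = [0.6387 -0.2395; 1.5210 -0.6954]
AᵀP(A−BK) = [1.4664 -0.2374; -0.2374 0.6203]
P' = Q + AᵀP(A−BK) = [4.7164 -3.2374; -3.2374 9.6203]
tr(P') = 14.3367

14.3367


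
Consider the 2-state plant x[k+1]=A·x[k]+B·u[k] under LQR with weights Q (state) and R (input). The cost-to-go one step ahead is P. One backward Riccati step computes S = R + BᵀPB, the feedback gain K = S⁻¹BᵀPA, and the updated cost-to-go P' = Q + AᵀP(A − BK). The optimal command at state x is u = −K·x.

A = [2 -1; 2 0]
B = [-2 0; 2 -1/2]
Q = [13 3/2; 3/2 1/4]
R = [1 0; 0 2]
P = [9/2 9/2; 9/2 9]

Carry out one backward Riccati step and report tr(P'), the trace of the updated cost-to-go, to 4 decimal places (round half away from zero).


62.3130

BᵀP = [0.0000 9.0000; -2.2500 -4.5000]
S = R + BᵀPB = [1 0; 0 2] + [18.0000 -4.5000; -4.5000 2.2500] = [19.0000 -4.5000; -4.5000 4.2500]
BᵀPA = [18.0000 0.0000; -13.5000 2.2500]
K = S⁻¹·BᵀPA = [0.2603 0.1674; -2.9008 0.7066]
A−BK = [2.5207 -0.6653; 0.0289 0.0186]
AᵀP(A−BK) = [46.1529 -11.4731; -11.4731 2.9101]
P' = Q + AᵀP(A−BK) = [59.1529 -9.9731; -9.9731 3.1601]
tr(P') = 62.3130


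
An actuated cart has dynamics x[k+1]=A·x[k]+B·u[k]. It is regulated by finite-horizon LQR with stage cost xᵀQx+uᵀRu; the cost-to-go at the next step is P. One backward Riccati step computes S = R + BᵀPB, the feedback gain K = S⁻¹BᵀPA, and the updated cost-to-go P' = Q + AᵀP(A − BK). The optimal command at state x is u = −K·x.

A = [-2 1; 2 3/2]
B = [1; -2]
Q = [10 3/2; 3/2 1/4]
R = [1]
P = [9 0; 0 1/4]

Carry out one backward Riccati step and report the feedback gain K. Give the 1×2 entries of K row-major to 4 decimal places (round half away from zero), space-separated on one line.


BᵀP = [9.0000 -0.5000]
S = R + BᵀPB = [1] + [10.0000] = [11.0000]
BᵀPA = [-19.0000 8.2500]
K = S⁻¹·BᵀPA = [-1.7273 0.7500]
A−BK = [-0.2727 0.2500; -1.4545 3.0000]
AᵀP(A−BK) = [4.1818 -3.0000; -3.0000 3.3750]
P' = Q + AᵀP(A−BK) = [14.1818 -1.5000; -1.5000 3.6250]
tr(P') = 17.8068

-1.7273 0.7500


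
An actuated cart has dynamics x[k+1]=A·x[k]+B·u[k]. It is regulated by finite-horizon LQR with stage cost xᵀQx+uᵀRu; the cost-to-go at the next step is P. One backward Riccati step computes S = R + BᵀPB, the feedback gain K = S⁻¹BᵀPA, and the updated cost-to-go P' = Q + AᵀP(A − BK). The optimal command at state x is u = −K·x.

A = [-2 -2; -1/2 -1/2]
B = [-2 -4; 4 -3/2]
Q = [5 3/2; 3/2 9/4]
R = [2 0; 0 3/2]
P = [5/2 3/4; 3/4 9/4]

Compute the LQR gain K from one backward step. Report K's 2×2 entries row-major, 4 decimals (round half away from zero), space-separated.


0.0485 0.0485 0.4607 0.4607

BᵀP = [-2.0000 7.5000; -11.1250 -6.3750]
S = R + BᵀPB = [2 0; 0 3/2] + [34.0000 -3.2500; -3.2500 54.0625] = [36.0000 -3.2500; -3.2500 55.5625]
BᵀPA = [0.2500 0.2500; 25.4375 25.4375]
K = S⁻¹·BᵀPA = [0.0485 0.0485; 0.4607 0.4607]
A−BK = [-0.0603 -0.0603; -0.0031 -0.0031]
AᵀP(A−BK) = [0.3324 0.3324; 0.3324 0.3324]
P' = Q + AᵀP(A−BK) = [5.3324 1.8324; 1.8324 2.5824]
tr(P') = 7.9148


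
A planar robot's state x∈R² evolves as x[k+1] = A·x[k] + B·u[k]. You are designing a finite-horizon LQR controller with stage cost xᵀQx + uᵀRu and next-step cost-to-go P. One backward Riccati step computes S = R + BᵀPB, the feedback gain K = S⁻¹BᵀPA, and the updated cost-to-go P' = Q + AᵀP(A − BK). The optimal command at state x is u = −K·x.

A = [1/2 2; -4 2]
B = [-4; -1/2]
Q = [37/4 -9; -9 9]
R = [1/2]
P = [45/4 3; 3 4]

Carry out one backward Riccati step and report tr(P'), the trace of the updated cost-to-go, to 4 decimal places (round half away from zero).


BᵀP = [-46.5000 -14.0000]
S = R + BᵀPB = [1/2] + [193.0000] = [193.5000]
BᵀPA = [32.7500 -121.0000]
K = S⁻¹·BᵀPA = [0.1693 -0.6253]
A−BK = [1.1770 -0.5013; -3.9154 1.6873]
AᵀP(A−BK) = [49.2695 -21.2707; -21.2707 9.3359]
P' = Q + AᵀP(A−BK) = [58.5195 -30.2707; -30.2707 18.3359]
tr(P') = 76.8555

76.8555


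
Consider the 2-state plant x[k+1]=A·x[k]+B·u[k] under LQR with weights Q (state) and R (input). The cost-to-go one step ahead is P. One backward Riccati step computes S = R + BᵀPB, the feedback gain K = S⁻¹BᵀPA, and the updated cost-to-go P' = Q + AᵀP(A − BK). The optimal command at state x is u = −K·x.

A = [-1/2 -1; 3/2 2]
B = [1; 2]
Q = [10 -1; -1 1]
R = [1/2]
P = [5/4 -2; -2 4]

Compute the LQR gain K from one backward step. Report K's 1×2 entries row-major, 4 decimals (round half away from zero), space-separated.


1.0641 1.5128

BᵀP = [-2.7500 6.0000]
S = R + BᵀPB = [1/2] + [9.2500] = [9.7500]
BᵀPA = [10.3750 14.7500]
K = S⁻¹·BᵀPA = [1.0641 1.5128]
A−BK = [-1.5641 -2.5128; -0.6282 -1.0256]
AᵀP(A−BK) = [1.2724 1.9295; 1.9295 2.9359]
P' = Q + AᵀP(A−BK) = [11.2724 0.9295; 0.9295 3.9359]
tr(P') = 15.2083


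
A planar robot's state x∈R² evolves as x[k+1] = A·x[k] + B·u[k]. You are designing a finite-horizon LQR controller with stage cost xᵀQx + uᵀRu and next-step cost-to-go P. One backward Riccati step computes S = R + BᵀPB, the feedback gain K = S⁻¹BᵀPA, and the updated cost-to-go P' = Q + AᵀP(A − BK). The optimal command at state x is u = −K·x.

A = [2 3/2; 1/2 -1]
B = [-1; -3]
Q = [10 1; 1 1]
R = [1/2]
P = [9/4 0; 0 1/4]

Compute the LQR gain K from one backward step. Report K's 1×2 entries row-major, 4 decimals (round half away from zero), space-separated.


BᵀP = [-2.2500 -0.7500]
S = R + BᵀPB = [1/2] + [4.5000] = [5.0000]
BᵀPA = [-4.8750 -2.6250]
K = S⁻¹·BᵀPA = [-0.9750 -0.5250]
A−BK = [1.0250 0.9750; -2.4250 -2.5750]
AᵀP(A−BK) = [4.3094 4.0656; 4.0656 3.9344]
P' = Q + AᵀP(A−BK) = [14.3094 5.0656; 5.0656 4.9344]
tr(P') = 19.2438

-0.9750 -0.5250


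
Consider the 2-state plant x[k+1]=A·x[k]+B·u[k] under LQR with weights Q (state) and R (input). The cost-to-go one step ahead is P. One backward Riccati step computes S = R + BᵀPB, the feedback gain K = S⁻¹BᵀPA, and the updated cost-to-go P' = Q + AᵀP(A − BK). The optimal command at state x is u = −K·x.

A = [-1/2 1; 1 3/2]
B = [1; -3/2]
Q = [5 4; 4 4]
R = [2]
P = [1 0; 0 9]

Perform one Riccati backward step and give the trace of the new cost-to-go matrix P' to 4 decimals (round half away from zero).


15.1317

BᵀP = [1.0000 -13.5000]
S = R + BᵀPB = [2] + [21.2500] = [23.2500]
BᵀPA = [-14.0000 -19.2500]
K = S⁻¹·BᵀPA = [-0.6022 -0.8280]
A−BK = [0.1022 1.8280; 0.0968 0.2581]
AᵀP(A−BK) = [0.8199 1.4086; 1.4086 5.3118]
P' = Q + AᵀP(A−BK) = [5.8199 5.4086; 5.4086 9.3118]
tr(P') = 15.1317


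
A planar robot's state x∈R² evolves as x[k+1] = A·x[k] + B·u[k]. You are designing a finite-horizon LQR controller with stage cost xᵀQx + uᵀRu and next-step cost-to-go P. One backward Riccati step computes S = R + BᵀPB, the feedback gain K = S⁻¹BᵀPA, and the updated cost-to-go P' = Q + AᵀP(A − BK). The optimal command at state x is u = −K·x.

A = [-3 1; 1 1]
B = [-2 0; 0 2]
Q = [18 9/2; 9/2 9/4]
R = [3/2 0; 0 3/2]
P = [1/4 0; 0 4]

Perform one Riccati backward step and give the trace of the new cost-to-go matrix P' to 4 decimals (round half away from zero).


BᵀP = [-0.5000 0.0000; 0.0000 8.0000]
S = R + BᵀPB = [3/2 0; 0 3/2] + [1.0000 0.0000; 0.0000 16.0000] = [2.5000 0.0000; 0.0000 17.5000]
BᵀPA = [1.5000 -0.5000; 8.0000 8.0000]
K = S⁻¹·BᵀPA = [0.6000 -0.2000; 0.4571 0.4571]
A−BK = [-1.8000 0.6000; 0.0857 0.0857]
AᵀP(A−BK) = [1.6929 -0.1071; -0.1071 0.4929]
P' = Q + AᵀP(A−BK) = [19.6929 4.3929; 4.3929 2.7429]
tr(P') = 22.4357

22.4357


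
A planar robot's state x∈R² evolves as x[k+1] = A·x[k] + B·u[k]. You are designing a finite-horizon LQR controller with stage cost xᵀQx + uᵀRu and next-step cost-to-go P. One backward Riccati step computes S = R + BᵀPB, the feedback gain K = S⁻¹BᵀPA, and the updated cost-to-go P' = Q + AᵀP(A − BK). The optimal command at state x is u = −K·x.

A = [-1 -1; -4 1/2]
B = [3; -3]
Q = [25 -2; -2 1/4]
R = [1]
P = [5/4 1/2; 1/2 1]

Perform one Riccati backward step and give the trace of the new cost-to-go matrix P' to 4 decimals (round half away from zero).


45.6173

BᵀP = [2.2500 -1.5000]
S = R + BᵀPB = [1] + [11.2500] = [12.2500]
BᵀPA = [3.7500 -3.0000]
K = S⁻¹·BᵀPA = [0.3061 -0.2449]
A−BK = [-1.9184 -0.2653; -3.0816 -0.2347]
AᵀP(A−BK) = [20.1020 1.9184; 1.9184 0.2653]
P' = Q + AᵀP(A−BK) = [45.1020 -0.0816; -0.0816 0.5153]
tr(P') = 45.6173


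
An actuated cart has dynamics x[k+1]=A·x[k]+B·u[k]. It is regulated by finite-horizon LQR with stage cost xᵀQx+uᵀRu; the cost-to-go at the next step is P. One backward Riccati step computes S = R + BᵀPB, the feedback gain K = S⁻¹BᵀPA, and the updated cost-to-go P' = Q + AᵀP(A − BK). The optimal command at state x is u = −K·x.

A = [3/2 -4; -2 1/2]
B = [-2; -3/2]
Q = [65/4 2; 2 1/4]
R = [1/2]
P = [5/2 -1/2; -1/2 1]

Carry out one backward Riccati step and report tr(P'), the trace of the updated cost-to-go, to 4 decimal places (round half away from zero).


39.6362

BᵀP = [-4.2500 -0.5000]
S = R + BᵀPB = [1/2] + [9.2500] = [9.7500]
BᵀPA = [-5.3750 16.7500]
K = S⁻¹·BᵀPA = [-0.5513 1.7179]
A−BK = [0.3974 -0.5641; -2.8269 3.0769]
AᵀP(A−BK) = [9.6619 -11.1410; -11.1410 13.4744]
P' = Q + AᵀP(A−BK) = [25.9119 -9.1410; -9.1410 13.7244]
tr(P') = 39.6362


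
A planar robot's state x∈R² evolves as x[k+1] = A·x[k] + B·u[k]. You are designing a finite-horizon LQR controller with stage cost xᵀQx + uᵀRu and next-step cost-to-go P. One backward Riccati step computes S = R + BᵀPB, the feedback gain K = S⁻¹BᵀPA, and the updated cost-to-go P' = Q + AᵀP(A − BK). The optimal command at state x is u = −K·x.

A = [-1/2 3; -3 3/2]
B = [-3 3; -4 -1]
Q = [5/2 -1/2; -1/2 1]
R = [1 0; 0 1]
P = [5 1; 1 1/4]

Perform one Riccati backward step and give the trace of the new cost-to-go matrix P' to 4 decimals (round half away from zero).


BᵀP = [-19.0000 -4.0000; 14.0000 2.7500]
S = R + BᵀPB = [1 0; 0 1] + [73.0000 -53.0000; -53.0000 39.2500] = [74.0000 -53.0000; -53.0000 40.2500]
BᵀPA = [21.5000 -63.0000; -15.2500 46.1250]
K = S⁻¹·BᵀPA = [0.3370 -0.5376; 0.0649 0.4381]
A−BK = [0.3164 0.0730; -1.5870 -0.2124]
AᵀP(A−BK) = [0.2437 -0.1361; -0.1361 0.4878]
P' = Q + AᵀP(A−BK) = [2.7437 -0.6361; -0.6361 1.4878]
tr(P') = 4.2316

4.2316


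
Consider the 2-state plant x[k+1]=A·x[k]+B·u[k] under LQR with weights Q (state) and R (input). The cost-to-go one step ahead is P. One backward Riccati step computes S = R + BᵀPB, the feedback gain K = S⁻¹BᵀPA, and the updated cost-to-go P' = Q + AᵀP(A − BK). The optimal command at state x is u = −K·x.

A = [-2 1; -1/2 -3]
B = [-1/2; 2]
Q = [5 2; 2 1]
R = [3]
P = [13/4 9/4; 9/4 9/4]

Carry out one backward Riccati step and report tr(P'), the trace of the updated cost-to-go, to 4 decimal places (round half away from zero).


21.0846

BᵀP = [2.8750 3.3750]
S = R + BᵀPB = [3] + [5.3125] = [8.3125]
BᵀPA = [-7.4375 -7.2500]
K = S⁻¹·BᵀPA = [-0.8947 -0.8722]
A−BK = [-2.4474 0.5639; 1.2895 -1.2556]
AᵀP(A−BK) = [11.4079 2.7632; 2.7632 3.6767]
P' = Q + AᵀP(A−BK) = [16.4079 4.7632; 4.7632 4.6767]
tr(P') = 21.0846


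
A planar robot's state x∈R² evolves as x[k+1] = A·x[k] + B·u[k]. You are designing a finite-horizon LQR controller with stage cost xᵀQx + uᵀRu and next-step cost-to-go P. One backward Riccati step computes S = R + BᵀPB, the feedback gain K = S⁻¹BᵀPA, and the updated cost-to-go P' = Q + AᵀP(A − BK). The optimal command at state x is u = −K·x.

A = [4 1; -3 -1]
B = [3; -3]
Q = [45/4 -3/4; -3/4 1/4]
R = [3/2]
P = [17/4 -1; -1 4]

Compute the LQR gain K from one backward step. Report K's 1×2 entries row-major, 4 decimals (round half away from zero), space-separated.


1.1520 0.3280

BᵀP = [15.7500 -15.0000]
S = R + BᵀPB = [3/2] + [92.2500] = [93.7500]
BᵀPA = [108.0000 30.7500]
K = S⁻¹·BᵀPA = [1.1520 0.3280]
A−BK = [0.5440 0.0160; 0.4560 -0.0160]
AᵀP(A−BK) = [3.5840 0.5760; 0.5760 0.1640]
P' = Q + AᵀP(A−BK) = [14.8340 -0.1740; -0.1740 0.4140]
tr(P') = 15.2480


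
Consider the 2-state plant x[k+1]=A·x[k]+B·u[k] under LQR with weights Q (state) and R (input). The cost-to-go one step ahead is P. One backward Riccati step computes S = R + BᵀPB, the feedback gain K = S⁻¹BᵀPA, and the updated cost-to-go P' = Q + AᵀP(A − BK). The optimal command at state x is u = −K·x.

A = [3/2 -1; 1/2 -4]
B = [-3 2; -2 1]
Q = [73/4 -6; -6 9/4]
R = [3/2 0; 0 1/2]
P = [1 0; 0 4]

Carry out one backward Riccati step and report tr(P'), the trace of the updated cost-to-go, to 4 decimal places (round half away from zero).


39.3440

BᵀP = [-3.0000 -8.0000; 2.0000 4.0000]
S = R + BᵀPB = [3/2 0; 0 1/2] + [25.0000 -14.0000; -14.0000 8.0000] = [26.5000 -14.0000; -14.0000 8.5000]
BᵀPA = [-8.5000 35.0000; 5.0000 -18.0000]
K = S⁻¹·BᵀPA = [-0.0769 1.5556; 0.4615 0.4444]
A−BK = [0.3462 2.7778; -0.1154 -1.3333]
AᵀP(A−BK) = [0.2885 1.5000; 1.5000 18.5556]
P' = Q + AᵀP(A−BK) = [18.5385 -4.5000; -4.5000 20.8056]
tr(P') = 39.3440


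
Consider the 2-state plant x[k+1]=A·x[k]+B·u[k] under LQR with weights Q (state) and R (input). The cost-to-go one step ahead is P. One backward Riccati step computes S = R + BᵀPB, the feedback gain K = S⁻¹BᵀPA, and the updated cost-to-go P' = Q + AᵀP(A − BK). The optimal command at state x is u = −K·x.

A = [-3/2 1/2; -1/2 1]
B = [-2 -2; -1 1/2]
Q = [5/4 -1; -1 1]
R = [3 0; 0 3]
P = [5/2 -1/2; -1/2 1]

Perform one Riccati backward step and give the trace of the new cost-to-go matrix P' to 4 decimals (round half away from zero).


3.6719

BᵀP = [-4.5000 0.0000; -5.2500 1.5000]
S = R + BᵀPB = [3 0; 0 3] + [9.0000 9.0000; 9.0000 11.2500] = [12.0000 9.0000; 9.0000 14.2500]
BᵀPA = [6.7500 -2.2500; 7.1250 -1.1250]
K = S⁻¹·BᵀPA = [0.3563 -0.2438; 0.2750 0.0750]
A−BK = [-0.2375 0.1625; -0.2813 0.7188]
AᵀP(A−BK) = [0.7609 -0.3891; -0.3891 0.6609]
P' = Q + AᵀP(A−BK) = [2.0109 -1.3891; -1.3891 1.6609]
tr(P') = 3.6719


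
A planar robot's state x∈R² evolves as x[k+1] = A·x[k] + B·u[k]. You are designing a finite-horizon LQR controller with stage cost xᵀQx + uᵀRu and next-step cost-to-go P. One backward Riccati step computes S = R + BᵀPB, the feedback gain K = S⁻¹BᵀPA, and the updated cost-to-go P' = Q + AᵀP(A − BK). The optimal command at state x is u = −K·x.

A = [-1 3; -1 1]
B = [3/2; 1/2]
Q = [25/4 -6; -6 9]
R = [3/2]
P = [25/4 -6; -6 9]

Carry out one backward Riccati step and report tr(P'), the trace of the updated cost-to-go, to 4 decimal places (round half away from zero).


BᵀP = [6.3750 -4.5000]
S = R + BᵀPB = [3/2] + [7.3125] = [8.8125]
BᵀPA = [-1.8750 14.6250]
K = S⁻¹·BᵀPA = [-0.2128 1.6596]
A−BK = [-0.6809 0.5106; -0.8936 0.1702]
AᵀP(A−BK) = [2.8511 -0.6383; -0.6383 4.9787]
P' = Q + AᵀP(A−BK) = [9.1011 -6.6383; -6.6383 13.9787]
tr(P') = 23.0798

23.0798


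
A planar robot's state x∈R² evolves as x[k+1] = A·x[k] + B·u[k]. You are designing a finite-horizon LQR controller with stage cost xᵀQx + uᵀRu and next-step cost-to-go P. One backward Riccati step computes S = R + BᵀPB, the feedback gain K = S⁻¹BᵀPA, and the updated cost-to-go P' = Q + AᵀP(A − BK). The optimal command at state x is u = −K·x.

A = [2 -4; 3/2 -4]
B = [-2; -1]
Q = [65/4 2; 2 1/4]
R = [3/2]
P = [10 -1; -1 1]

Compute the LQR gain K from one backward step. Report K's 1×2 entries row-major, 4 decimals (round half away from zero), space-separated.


-0.9481 1.8701

BᵀP = [-19.0000 1.0000]
S = R + BᵀPB = [3/2] + [37.0000] = [38.5000]
BᵀPA = [-36.5000 72.0000]
K = S⁻¹·BᵀPA = [-0.9481 1.8701]
A−BK = [0.1039 -0.2597; 0.5519 -2.1299]
AᵀP(A−BK) = [1.6461 -3.7403; -3.7403 9.3506]
P' = Q + AᵀP(A−BK) = [17.8961 -1.7403; -1.7403 9.6006]
tr(P') = 27.4968


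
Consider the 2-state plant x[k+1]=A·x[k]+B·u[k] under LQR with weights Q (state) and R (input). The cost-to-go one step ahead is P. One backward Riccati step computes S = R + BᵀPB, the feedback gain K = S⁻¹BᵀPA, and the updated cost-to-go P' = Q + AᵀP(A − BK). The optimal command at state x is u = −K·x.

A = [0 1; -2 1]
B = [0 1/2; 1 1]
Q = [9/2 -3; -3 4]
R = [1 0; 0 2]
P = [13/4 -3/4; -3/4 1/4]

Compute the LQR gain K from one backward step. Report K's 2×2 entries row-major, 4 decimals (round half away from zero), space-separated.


-0.3913 -0.3696 0.0870 0.3043

BᵀP = [-0.7500 0.2500; 0.8750 -0.1250]
S = R + BᵀPB = [1 0; 0 2] + [0.2500 -0.1250; -0.1250 0.3125] = [1.2500 -0.1250; -0.1250 2.3125]
BᵀPA = [-0.5000 -0.5000; 0.2500 0.7500]
K = S⁻¹·BᵀPA = [-0.3913 -0.3696; 0.0870 0.3043]
A−BK = [-0.0435 0.8478; -1.6957 1.0652]
AᵀP(A−BK) = [0.7826 0.7391; 0.7391 1.5870]
P' = Q + AᵀP(A−BK) = [5.2826 -2.2609; -2.2609 5.5870]
tr(P') = 10.8696


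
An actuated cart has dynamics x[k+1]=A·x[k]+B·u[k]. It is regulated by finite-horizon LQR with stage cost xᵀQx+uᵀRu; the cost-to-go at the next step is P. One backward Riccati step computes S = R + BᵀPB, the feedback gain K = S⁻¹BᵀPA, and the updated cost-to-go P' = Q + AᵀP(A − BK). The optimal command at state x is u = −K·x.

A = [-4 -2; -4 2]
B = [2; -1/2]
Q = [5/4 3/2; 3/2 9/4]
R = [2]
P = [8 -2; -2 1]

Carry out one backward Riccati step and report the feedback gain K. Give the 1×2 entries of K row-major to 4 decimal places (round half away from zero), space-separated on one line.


-1.3072 -1.1242

BᵀP = [17.0000 -4.5000]
S = R + BᵀPB = [2] + [36.2500] = [38.2500]
BᵀPA = [-50.0000 -43.0000]
K = S⁻¹·BᵀPA = [-1.3072 -1.1242]
A−BK = [-1.3856 0.2484; -4.6536 1.4379]
AᵀP(A−BK) = [14.6405 -0.2092; -0.2092 3.6601]
P' = Q + AᵀP(A−BK) = [15.8905 1.2908; 1.2908 5.9101]
tr(P') = 21.8007


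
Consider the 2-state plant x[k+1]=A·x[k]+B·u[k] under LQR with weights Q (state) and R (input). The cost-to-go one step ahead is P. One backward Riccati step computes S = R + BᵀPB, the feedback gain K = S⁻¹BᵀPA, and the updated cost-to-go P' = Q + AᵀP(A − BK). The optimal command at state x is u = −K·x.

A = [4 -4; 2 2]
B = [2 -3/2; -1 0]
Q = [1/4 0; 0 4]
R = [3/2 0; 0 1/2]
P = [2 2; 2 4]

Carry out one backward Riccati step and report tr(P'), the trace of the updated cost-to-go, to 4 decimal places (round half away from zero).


20.8986

BᵀP = [2.0000 0.0000; -3.0000 -3.0000]
S = R + BᵀPB = [3/2 0; 0 1/2] + [4.0000 -3.0000; -3.0000 4.5000] = [5.5000 -3.0000; -3.0000 5.0000]
BᵀPA = [8.0000 -8.0000; -18.0000 6.0000]
K = S⁻¹·BᵀPA = [-0.7568 -1.1892; -4.0541 0.4865]
A−BK = [-0.5676 -0.8919; 1.2432 0.8108]
AᵀP(A−BK) = [13.0811 2.2703; 2.2703 3.5676]
P' = Q + AᵀP(A−BK) = [13.3311 2.2703; 2.2703 7.5676]
tr(P') = 20.8986


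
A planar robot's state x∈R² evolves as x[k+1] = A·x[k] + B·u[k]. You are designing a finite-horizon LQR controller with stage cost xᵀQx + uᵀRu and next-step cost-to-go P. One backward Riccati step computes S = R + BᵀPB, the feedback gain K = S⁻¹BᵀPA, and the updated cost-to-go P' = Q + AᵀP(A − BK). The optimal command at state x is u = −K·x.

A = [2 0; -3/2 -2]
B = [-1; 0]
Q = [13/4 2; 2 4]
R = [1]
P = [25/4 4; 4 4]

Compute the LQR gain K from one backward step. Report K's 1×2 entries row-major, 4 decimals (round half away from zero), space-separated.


BᵀP = [-6.2500 -4.0000]
S = R + BᵀPB = [1] + [6.2500] = [7.2500]
BᵀPA = [-6.5000 8.0000]
K = S⁻¹·BᵀPA = [-0.8966 1.1034]
A−BK = [1.1034 1.1034; -1.5000 -2.0000]
AᵀP(A−BK) = [4.1724 3.1724; 3.1724 7.1724]
P' = Q + AᵀP(A−BK) = [7.4224 5.1724; 5.1724 11.1724]
tr(P') = 18.5948

-0.8966 1.1034


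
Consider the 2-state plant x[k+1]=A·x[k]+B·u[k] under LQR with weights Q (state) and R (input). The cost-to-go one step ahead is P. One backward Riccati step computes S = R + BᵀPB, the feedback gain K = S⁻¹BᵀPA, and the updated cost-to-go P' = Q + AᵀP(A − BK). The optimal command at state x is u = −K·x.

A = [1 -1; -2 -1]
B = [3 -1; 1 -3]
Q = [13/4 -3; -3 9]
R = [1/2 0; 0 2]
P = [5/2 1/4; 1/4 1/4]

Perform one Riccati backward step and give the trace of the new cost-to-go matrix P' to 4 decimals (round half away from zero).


13.0797

BᵀP = [7.7500 1.0000; -3.2500 -1.0000]
S = R + BᵀPB = [1/2 0; 0 2] + [24.2500 -10.7500; -10.7500 6.2500] = [24.7500 -10.7500; -10.7500 8.2500]
BᵀPA = [5.7500 -8.7500; -1.2500 4.2500]
K = S⁻¹·BᵀPA = [0.3836 -0.2990; 0.3484 0.1255]
A−BK = [0.1975 0.0226; -1.3385 -0.3244]
AᵀP(A−BK) = [0.7295 0.1262; 0.1262 0.1001]
P' = Q + AᵀP(A−BK) = [3.9795 -2.8738; -2.8738 9.1001]
tr(P') = 13.0797


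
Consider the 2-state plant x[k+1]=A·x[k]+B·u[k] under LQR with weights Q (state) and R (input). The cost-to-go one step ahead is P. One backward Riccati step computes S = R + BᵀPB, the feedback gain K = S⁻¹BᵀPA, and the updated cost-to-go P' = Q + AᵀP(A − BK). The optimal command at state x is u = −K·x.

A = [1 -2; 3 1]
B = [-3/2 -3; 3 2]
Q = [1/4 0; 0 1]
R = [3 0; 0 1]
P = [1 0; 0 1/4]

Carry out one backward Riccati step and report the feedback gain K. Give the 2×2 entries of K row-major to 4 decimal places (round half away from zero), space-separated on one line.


0.3710 0.0484 -0.3387 0.5645

BᵀP = [-1.5000 0.7500; -3.0000 0.5000]
S = R + BᵀPB = [3 0; 0 1] + [4.5000 6.0000; 6.0000 10.0000] = [7.5000 6.0000; 6.0000 11.0000]
BᵀPA = [0.7500 3.7500; -1.5000 6.5000]
K = S⁻¹·BᵀPA = [0.3710 0.0484; -0.3387 0.5645]
A−BK = [0.5403 -0.2339; 2.5645 -0.2742]
AᵀP(A−BK) = [2.4637 -0.4395; -0.4395 0.3992]
P' = Q + AᵀP(A−BK) = [2.7137 -0.4395; -0.4395 1.3992]
tr(P') = 4.1129


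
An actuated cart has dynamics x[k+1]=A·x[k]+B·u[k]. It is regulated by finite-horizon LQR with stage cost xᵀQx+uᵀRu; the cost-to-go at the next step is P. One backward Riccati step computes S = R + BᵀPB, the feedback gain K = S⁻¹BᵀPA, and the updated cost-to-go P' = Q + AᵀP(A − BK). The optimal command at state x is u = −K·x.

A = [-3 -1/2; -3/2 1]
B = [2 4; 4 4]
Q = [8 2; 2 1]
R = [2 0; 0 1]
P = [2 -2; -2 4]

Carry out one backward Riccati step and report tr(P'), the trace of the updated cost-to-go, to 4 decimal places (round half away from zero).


BᵀP = [-4.0000 12.0000; 0.0000 8.0000]
S = R + BᵀPB = [2 0; 0 1] + [40.0000 32.0000; 32.0000 32.0000] = [42.0000 32.0000; 32.0000 33.0000]
BᵀPA = [-6.0000 14.0000; -12.0000 8.0000]
K = S⁻¹·BᵀPA = [0.5138 0.5691; -0.8619 -0.3094]
A−BK = [-0.5801 -0.4006; -0.1077 -0.0387]
AᵀP(A−BK) = [1.7403 1.2017; 1.2017 1.0083]
P' = Q + AᵀP(A−BK) = [9.7403 3.2017; 3.2017 2.0083]
tr(P') = 11.7486

11.7486


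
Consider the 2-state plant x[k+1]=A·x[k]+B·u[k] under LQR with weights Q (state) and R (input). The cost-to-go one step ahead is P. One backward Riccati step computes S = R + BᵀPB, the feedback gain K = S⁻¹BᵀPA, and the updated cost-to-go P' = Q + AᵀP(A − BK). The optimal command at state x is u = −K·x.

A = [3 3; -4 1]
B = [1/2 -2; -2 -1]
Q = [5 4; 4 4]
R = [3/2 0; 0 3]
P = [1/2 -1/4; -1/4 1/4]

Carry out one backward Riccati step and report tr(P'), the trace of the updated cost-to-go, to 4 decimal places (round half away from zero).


17.1685

BᵀP = [0.7500 -0.6250; -0.7500 0.2500]
S = R + BᵀPB = [3/2 0; 0 3] + [1.6250 -0.8750; -0.8750 1.2500] = [3.1250 -0.8750; -0.8750 4.2500]
BᵀPA = [4.7500 1.6250; -3.2500 -2.0000]
K = S⁻¹·BᵀPA = [1.3858 0.4120; -0.4794 -0.3858]
A−BK = [1.3483 2.0225; -1.7079 1.4382]
AᵀP(A−BK) = [6.3596 2.5393; 2.5393 1.8090]
P' = Q + AᵀP(A−BK) = [11.3596 6.5393; 6.5393 5.8090]
tr(P') = 17.1685


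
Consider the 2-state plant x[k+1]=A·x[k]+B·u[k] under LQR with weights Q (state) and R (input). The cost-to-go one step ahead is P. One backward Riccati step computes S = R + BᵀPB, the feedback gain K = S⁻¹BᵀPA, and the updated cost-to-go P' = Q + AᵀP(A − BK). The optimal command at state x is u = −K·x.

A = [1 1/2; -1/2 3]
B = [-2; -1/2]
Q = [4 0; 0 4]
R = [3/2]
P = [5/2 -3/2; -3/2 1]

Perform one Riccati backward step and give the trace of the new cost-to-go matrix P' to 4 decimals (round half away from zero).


BᵀP = [-4.2500 2.5000]
S = R + BᵀPB = [3/2] + [7.2500] = [8.7500]
BᵀPA = [-5.5000 5.3750]
K = S⁻¹·BᵀPA = [-0.6286 0.6143]
A−BK = [-0.2571 1.7286; -0.8143 3.3071]
AᵀP(A−BK) = [0.7929 -0.9964; -0.9964 1.8232]
P' = Q + AᵀP(A−BK) = [4.7929 -0.9964; -0.9964 5.8232]
tr(P') = 10.6161

10.6161


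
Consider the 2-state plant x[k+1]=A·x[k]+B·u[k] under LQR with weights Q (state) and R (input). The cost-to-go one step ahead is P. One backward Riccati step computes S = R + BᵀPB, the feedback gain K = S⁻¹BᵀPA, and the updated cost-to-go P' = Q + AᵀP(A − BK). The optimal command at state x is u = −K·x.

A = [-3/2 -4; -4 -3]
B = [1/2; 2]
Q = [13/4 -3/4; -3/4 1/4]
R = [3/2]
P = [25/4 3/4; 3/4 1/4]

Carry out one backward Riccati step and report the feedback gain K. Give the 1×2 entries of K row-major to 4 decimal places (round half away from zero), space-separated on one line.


-1.8764 -3.7978

BᵀP = [4.6250 0.8750]
S = R + BᵀPB = [3/2] + [4.0625] = [5.5625]
BᵀPA = [-10.4375 -21.1250]
K = S⁻¹·BᵀPA = [-1.8764 -3.7978]
A−BK = [-0.5618 -2.1011; -0.2472 4.5955]
AᵀP(A−BK) = [7.4775 16.2360; 16.2360 40.0225]
P' = Q + AᵀP(A−BK) = [10.7275 15.4860; 15.4860 40.2725]
tr(P') = 51.0000


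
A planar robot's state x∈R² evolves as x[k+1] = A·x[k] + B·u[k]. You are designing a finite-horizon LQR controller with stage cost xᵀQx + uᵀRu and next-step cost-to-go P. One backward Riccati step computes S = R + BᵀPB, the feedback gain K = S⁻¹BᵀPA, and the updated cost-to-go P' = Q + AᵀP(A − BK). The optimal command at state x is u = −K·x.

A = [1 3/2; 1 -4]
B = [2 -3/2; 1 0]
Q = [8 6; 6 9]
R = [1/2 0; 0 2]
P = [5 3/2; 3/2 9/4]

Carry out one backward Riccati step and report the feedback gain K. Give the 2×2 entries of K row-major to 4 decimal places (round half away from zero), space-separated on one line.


0.6447 -1.0615 0.1034 -1.5517

BᵀP = [11.5000 5.2500; -7.5000 -2.2500]
S = R + BᵀPB = [1/2 0; 0 2] + [28.2500 -17.2500; -17.2500 11.2500] = [28.7500 -17.2500; -17.2500 13.2500]
BᵀPA = [16.7500 -3.7500; -9.7500 -2.2500]
K = S⁻¹·BᵀPA = [0.6447 -1.0615; 0.1034 -1.5517]
A−BK = [-0.1342 1.2954; 0.3553 -2.9385]
AᵀP(A−BK) = [0.4603 -2.5997; -2.5997 21.7781]
P' = Q + AᵀP(A−BK) = [8.4603 3.4003; 3.4003 30.7781]
tr(P') = 39.2384
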